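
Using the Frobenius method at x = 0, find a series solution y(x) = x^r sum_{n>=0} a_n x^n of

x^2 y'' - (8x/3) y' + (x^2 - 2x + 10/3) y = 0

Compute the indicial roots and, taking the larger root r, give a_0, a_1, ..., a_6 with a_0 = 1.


Write in Frobenius form y'' + (p(x)/x) y' + (q(x)/x^2) y = 0:
  p(x) = -8/3,  q(x) = x^2 - 2x + 10/3.
Indicial equation: r(r-1) + (-8/3) r + (10/3) = 0 -> roots r_1 = 2, r_2 = 5/3.
Take r = r_1 = 2. Let y(x) = x^r sum_{n>=0} a_n x^n with a_0 = 1.
Substitute y = x^r sum a_n x^n and match x^{r+n}. The recurrence is
  D(n) a_n - 2 a_{n-1} + 1 a_{n-2} = 0,  where D(n) = (r+n)(r+n-1) + (-8/3)(r+n) + (10/3).
  a_n = [2 a_{n-1} - 1 a_{n-2}] / D(n).
Since the indicial polynomial factors as (r - r_1)(r - r_2), D(n) = (r_1 + n - r_1)(r_1 + n - r_2) = n(n + 1/3).
Evaluating step by step (a_0 = 1):
  n = 1: D(1) = 1(1 + 1/3) = 4/3; numerator = 2(1) = 2; a_1 = (2)/(4/3) = 3/2
  n = 2: D(2) = 2(2 + 1/3) = 14/3; numerator = 2(3/2) - 1(1) = 2; a_2 = (2)/(14/3) = 3/7
  n = 3: D(3) = 3(3 + 1/3) = 10; numerator = 2(3/7) - 1(3/2) = -9/14; a_3 = (-9/14)/(10) = -9/140
  n = 4: D(4) = 4(4 + 1/3) = 52/3; numerator = 2(-9/140) - 1(3/7) = -39/70; a_4 = (-39/70)/(52/3) = -9/280
  n = 5: D(5) = 5(5 + 1/3) = 80/3; numerator = 2(-9/280) - 1(-9/140) = 0; a_5 = (0)/(80/3) = 0
  n = 6: D(6) = 6(6 + 1/3) = 38; numerator = 2(0) - 1(-9/280) = 9/280; a_6 = (9/280)/(38) = 9/10640

r = 2; a_0 = 1; a_1 = 3/2; a_2 = 3/7; a_3 = -9/140; a_4 = -9/280; a_5 = 0; a_6 = 9/10640


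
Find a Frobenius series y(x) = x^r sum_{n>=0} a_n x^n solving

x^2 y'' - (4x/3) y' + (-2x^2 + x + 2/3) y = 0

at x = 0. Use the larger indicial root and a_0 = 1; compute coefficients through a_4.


Write in Frobenius form y'' + (p(x)/x) y' + (q(x)/x^2) y = 0:
  p(x) = -4/3,  q(x) = -2x^2 + x + 2/3.
Indicial equation: r(r-1) + (-4/3) r + (2/3) = 0 -> roots r_1 = 2, r_2 = 1/3.
Take r = r_1 = 2. Let y(x) = x^r sum_{n>=0} a_n x^n with a_0 = 1.
Substitute y = x^r sum a_n x^n and match x^{r+n}. The recurrence is
  D(n) a_n + 1 a_{n-1} - 2 a_{n-2} = 0,  where D(n) = (r+n)(r+n-1) + (-4/3)(r+n) + (2/3).
  a_n = [-1 a_{n-1} + 2 a_{n-2}] / D(n).
Since the indicial polynomial factors as (r - r_1)(r - r_2), D(n) = (r_1 + n - r_1)(r_1 + n - r_2) = n(n + 5/3).
Evaluating step by step (a_0 = 1):
  n = 1: D(1) = 1(1 + 5/3) = 8/3; numerator = -1(1) = -1; a_1 = (-1)/(8/3) = -3/8
  n = 2: D(2) = 2(2 + 5/3) = 22/3; numerator = -1(-3/8) + 2(1) = 19/8; a_2 = (19/8)/(22/3) = 57/176
  n = 3: D(3) = 3(3 + 5/3) = 14; numerator = -1(57/176) + 2(-3/8) = -189/176; a_3 = (-189/176)/(14) = -27/352
  n = 4: D(4) = 4(4 + 5/3) = 68/3; numerator = -1(-27/352) + 2(57/176) = 255/352; a_4 = (255/352)/(68/3) = 45/1408

r = 2; a_0 = 1; a_1 = -3/8; a_2 = 57/176; a_3 = -27/352; a_4 = 45/1408


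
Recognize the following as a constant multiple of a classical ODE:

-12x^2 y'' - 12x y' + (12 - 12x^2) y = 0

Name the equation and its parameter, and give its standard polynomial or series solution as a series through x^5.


All three coefficients share the factor -12; dividing through by -12 gives  x^2 y'' + x y' + (x^2 - 1) y = 0.
This matches the Bessel equation x^2 y'' + x y' + (x^2 - nu^2) y = 0 with nu^2 = 1, so nu = 1; the solution bounded at x = 0 is J_1(x).
Frobenius at x = 0: indicial roots ±nu; for r = nu the recurrence k(k + 2nu) c_k = -c_{k-2} gives the standard series J_nu(x) = sum_{k>=0} (-1)^k / (k! (k+nu)!) (x/2)^(2k+nu). Evaluate the first 3 terms:
  k = 0: (-1)^0 / (0! * 1! * 2^1) x^1 = 1/(1*1*2) x^1 = (1/2) x^1
  k = 1: (-1)^1 / (1! * 2! * 2^3) x^3 = -1/(1*2*8) x^3 = (-1/16) x^3
  k = 2: (-1)^2 / (2! * 3! * 2^5) x^5 = 1/(2*6*32) x^5 = (1/384) x^5
Hence J_1(x) = x^5/384 - x^3/16 + x/2 + ....

J_1(x); series = x^5/384 - x^3/16 + x/2


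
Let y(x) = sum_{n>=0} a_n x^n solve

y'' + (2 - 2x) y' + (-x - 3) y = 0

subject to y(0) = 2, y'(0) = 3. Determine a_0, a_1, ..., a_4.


Ansatz: y(x) = sum_{n>=0} a_n x^n, so y'(x) = sum_{n>=1} n a_n x^(n-1) and y''(x) = sum_{n>=2} n(n-1) a_n x^(n-2).
Substitute into P(x) y'' + Q(x) y' + R(x) y = 0 with P(x) = 1, Q(x) = 2 - 2x, R(x) = -x - 3, and match powers of x.
Initial conditions: a_0 = 2, a_1 = 3.
Setting the coefficient of each power of x to zero and solving order by order (substituting the coefficients already found):
  x^0: 2 a_2 + 2 a_1 - 3 a_0 = 0  ->  2 a_2 = -2 a_1 + 3 a_0 = 0  ->  a_2 = 0
  x^1: 6 a_3 + 4 a_2 - 5 a_1 - a_0 = 0  ->  6 a_3 = -4 a_2 + 5 a_1 + a_0 = 17  ->  a_3 = 17/6
  x^2: 12 a_4 + 6 a_3 - 7 a_2 - a_1 = 0  ->  12 a_4 = -6 a_3 + 7 a_2 + a_1 = -14  ->  a_4 = -7/6
Truncated series: y(x) = 2 + 3 x + (17/6) x^3 - (7/6) x^4 + O(x^5).

a_0 = 2; a_1 = 3; a_2 = 0; a_3 = 17/6; a_4 = -7/6


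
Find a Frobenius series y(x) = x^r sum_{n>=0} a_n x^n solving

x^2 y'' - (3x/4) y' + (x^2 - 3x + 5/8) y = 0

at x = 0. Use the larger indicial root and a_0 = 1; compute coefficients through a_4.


Write in Frobenius form y'' + (p(x)/x) y' + (q(x)/x^2) y = 0:
  p(x) = -3/4,  q(x) = x^2 - 3x + 5/8.
Indicial equation: r(r-1) + (-3/4) r + (5/8) = 0 -> roots r_1 = 5/4, r_2 = 1/2.
Take r = r_1 = 5/4. Let y(x) = x^r sum_{n>=0} a_n x^n with a_0 = 1.
Substitute y = x^r sum a_n x^n and match x^{r+n}. The recurrence is
  D(n) a_n - 3 a_{n-1} + 1 a_{n-2} = 0,  where D(n) = (r+n)(r+n-1) + (-3/4)(r+n) + (5/8).
  a_n = [3 a_{n-1} - 1 a_{n-2}] / D(n).
Since the indicial polynomial factors as (r - r_1)(r - r_2), D(n) = (r_1 + n - r_1)(r_1 + n - r_2) = n(n + 3/4).
Evaluating step by step (a_0 = 1):
  n = 1: D(1) = 1(1 + 3/4) = 7/4; numerator = 3(1) = 3; a_1 = (3)/(7/4) = 12/7
  n = 2: D(2) = 2(2 + 3/4) = 11/2; numerator = 3(12/7) - 1(1) = 29/7; a_2 = (29/7)/(11/2) = 58/77
  n = 3: D(3) = 3(3 + 3/4) = 45/4; numerator = 3(58/77) - 1(12/7) = 6/11; a_3 = (6/11)/(45/4) = 8/165
  n = 4: D(4) = 4(4 + 3/4) = 19; numerator = 3(8/165) - 1(58/77) = -234/385; a_4 = (-234/385)/(19) = -234/7315

r = 5/4; a_0 = 1; a_1 = 12/7; a_2 = 58/77; a_3 = 8/165; a_4 = -234/7315


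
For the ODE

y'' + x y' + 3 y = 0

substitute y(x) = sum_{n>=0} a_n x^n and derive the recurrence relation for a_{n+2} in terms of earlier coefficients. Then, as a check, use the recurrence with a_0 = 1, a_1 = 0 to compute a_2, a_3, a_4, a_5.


Substitute y = sum_n a_n x^n.
y''(x) has coefficient (n+2)(n+1) a_{n+2} at x^n;
x y'(x) has coefficient n a_n at x^n (shift);
3 y(x) has coefficient 3 a_n at x^n.
Matching x^n: (n+2)(n+1) a_{n+2} + (n + 3) a_n = 0.
Thus a_{n+2} = (-n - 3) / ((n+1)(n+2)) * a_n.

Check with a_0 = 1, a_1 = 0 (apply the recurrence for n = 0, 1, 2, 3): a_0 = 1, a_1 = 0, a_2 = -3/2, a_3 = 0, a_4 = 5/8, a_5 = 0.

a_(n+2) = (-n - 3) / ((n+1)(n+2)) * a_n; check: a_0 = 1, a_1 = 0, a_2 = -3/2, a_3 = 0, a_4 = 5/8, a_5 = 0


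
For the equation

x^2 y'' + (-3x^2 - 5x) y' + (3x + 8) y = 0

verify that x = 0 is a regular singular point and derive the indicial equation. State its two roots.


Divide by x^2 to reach normal form y'' + P_1(x) y' + P_2(x) y = 0 with P_1(x) = -3 - 5/x and P_2(x) = 3/x + 8/x^2.
x = 0 is a singular point because the y'-coefficient -3 - 5/x has a pole at x = 0 and the y-coefficient 3/x + 8/x^2 has a pole at x = 0.
It is a regular singular point because x P_1(x) = p(x) = -3x - 5 and x^2 P_2(x) = q(x) = 3x + 8 are polynomials, hence analytic at x = 0.
p(0) = -5,  q(0) = 8.
Indicial equation: r(r-1) + p(0) r + q(0) = 0, i.e. r^2 + (p(0) - 1) r + q(0) = 0, i.e. r^2 - 6 r + 8 = 0.
Discriminant: (-6)^2 - 4(8) = 4, so r = (6 ± 2)/2.
Solving: r_1 = 4, r_2 = 2.

indicial: r^2 - 6 r + 8 = 0; roots r_1 = 4, r_2 = 2


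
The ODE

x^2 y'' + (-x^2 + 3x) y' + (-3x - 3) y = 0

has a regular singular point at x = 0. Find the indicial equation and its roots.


Divide by x^2 to reach normal form y'' + P_1(x) y' + P_2(x) y = 0 with P_1(x) = -1 + 3/x and P_2(x) = -3/x - 3/x^2.
x = 0 is a singular point because the y'-coefficient -1 + 3/x has a pole at x = 0 and the y-coefficient -3/x - 3/x^2 has a pole at x = 0.
It is a regular singular point because x P_1(x) = p(x) = 3 - x and x^2 P_2(x) = q(x) = -3x - 3 are polynomials, hence analytic at x = 0.
p(0) = 3,  q(0) = -3.
Indicial equation: r(r-1) + p(0) r + q(0) = 0, i.e. r^2 + (p(0) - 1) r + q(0) = 0, i.e. r^2 + 2 r - 3 = 0.
Discriminant: (2)^2 - 4(-3) = 16, so r = (-2 ± 4)/2.
Solving: r_1 = 1, r_2 = -3.

indicial: r^2 + 2 r - 3 = 0; roots r_1 = 1, r_2 = -3


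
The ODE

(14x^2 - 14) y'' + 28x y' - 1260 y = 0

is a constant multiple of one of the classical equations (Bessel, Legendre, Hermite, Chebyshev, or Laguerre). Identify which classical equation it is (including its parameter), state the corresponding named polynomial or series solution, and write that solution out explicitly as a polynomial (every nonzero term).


All three coefficients share the factor -14; dividing through by -14 gives  (1 - x^2) y'' - 2x y' + 90 y = 0.
This matches the Legendre equation (1 - x^2) y'' - 2x y' + n(n+1) y = 0 (note the -2x y' term) with n(n+1) = 90, so n = 9; the polynomial solution is P_9(x).
With y = sum_k a_k x^k, matching x^k gives (k+2)(k+1) a_{k+2} = [k(k+1) - n(n+1)] a_k = (k - 9)(k + 10) a_k. The right side vanishes at k = 9, so the series with the parity of 9 terminates at degree 9.
Standard normalization (P_n(1) = 1): leading coefficient (2n)!/(2^n (n!)^2) = 6402373705728000/(512*131681894400) = 12155/128, so a_9 = 12155/128. Work downward with a_k = (k+1)(k+2) a_{k+2} / ((k - 9)(k + 10)):
  a_7 = (8)(9)(12155/128) / ((7 - 9)(7 + 10)) = (109395/16)/(-34) = -6435/32
  a_5 = (6)(7)(-6435/32) / ((5 - 9)(5 + 10)) = (-135135/16)/(-60) = 9009/64
  a_3 = (4)(5)(9009/64) / ((3 - 9)(3 + 10)) = (45045/16)/(-78) = -1155/32
  a_1 = (2)(3)(-1155/32) / ((1 - 9)(1 + 10)) = (-3465/16)/(-88) = 315/128
Hence P_9(x) = 12155 x^9/128 - 6435 x^7/32 + 9009 x^5/64 - 1155 x^3/32 + 315 x/128.

P_9(x); series = 12155 x^9/128 - 6435 x^7/32 + 9009 x^5/64 - 1155 x^3/32 + 315 x/128


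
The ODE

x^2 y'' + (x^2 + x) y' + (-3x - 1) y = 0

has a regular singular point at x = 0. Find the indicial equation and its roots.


Divide by x^2 to reach normal form y'' + P_1(x) y' + P_2(x) y = 0 with P_1(x) = 1 + 1/x and P_2(x) = -3/x - 1/x^2.
x = 0 is a singular point because the y'-coefficient 1 + 1/x has a pole at x = 0 and the y-coefficient -3/x - 1/x^2 has a pole at x = 0.
It is a regular singular point because x P_1(x) = p(x) = x + 1 and x^2 P_2(x) = q(x) = -3x - 1 are polynomials, hence analytic at x = 0.
p(0) = 1,  q(0) = -1.
Indicial equation: r(r-1) + p(0) r + q(0) = 0, i.e. r^2 + (p(0) - 1) r + q(0) = 0, i.e. r^2 - 1 = 0.
Discriminant: (0)^2 - 4(-1) = 4, so r = (0 ± 2)/2.
Solving: r_1 = 1, r_2 = -1.

indicial: r^2 - 1 = 0; roots r_1 = 1, r_2 = -1


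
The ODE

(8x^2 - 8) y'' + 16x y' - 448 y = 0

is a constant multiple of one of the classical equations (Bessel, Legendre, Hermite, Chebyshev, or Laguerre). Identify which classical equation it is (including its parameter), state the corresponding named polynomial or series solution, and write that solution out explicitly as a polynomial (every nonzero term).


All three coefficients share the factor -8; dividing through by -8 gives  (1 - x^2) y'' - 2x y' + 56 y = 0.
This matches the Legendre equation (1 - x^2) y'' - 2x y' + n(n+1) y = 0 (note the -2x y' term) with n(n+1) = 56, so n = 7; the polynomial solution is P_7(x).
With y = sum_k a_k x^k, matching x^k gives (k+2)(k+1) a_{k+2} = [k(k+1) - n(n+1)] a_k = (k - 7)(k + 8) a_k. The right side vanishes at k = 7, so the series with the parity of 7 terminates at degree 7.
Standard normalization (P_n(1) = 1): leading coefficient (2n)!/(2^n (n!)^2) = 87178291200/(128*25401600) = 429/16, so a_7 = 429/16. Work downward with a_k = (k+1)(k+2) a_{k+2} / ((k - 7)(k + 8)):
  a_5 = (6)(7)(429/16) / ((5 - 7)(5 + 8)) = (9009/8)/(-26) = -693/16
  a_3 = (4)(5)(-693/16) / ((3 - 7)(3 + 8)) = (-3465/4)/(-44) = 315/16
  a_1 = (2)(3)(315/16) / ((1 - 7)(1 + 8)) = (945/8)/(-54) = -35/16
Hence P_7(x) = 429 x^7/16 - 693 x^5/16 + 315 x^3/16 - 35 x/16.

P_7(x); series = 429 x^7/16 - 693 x^5/16 + 315 x^3/16 - 35 x/16


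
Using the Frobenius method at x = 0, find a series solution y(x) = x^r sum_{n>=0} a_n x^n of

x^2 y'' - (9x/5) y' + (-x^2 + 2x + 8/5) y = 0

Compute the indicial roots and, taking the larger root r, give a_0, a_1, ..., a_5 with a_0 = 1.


Write in Frobenius form y'' + (p(x)/x) y' + (q(x)/x^2) y = 0:
  p(x) = -9/5,  q(x) = -x^2 + 2x + 8/5.
Indicial equation: r(r-1) + (-9/5) r + (8/5) = 0 -> roots r_1 = 2, r_2 = 4/5.
Take r = r_1 = 2. Let y(x) = x^r sum_{n>=0} a_n x^n with a_0 = 1.
Substitute y = x^r sum a_n x^n and match x^{r+n}. The recurrence is
  D(n) a_n + 2 a_{n-1} - 1 a_{n-2} = 0,  where D(n) = (r+n)(r+n-1) + (-9/5)(r+n) + (8/5).
  a_n = [-2 a_{n-1} + 1 a_{n-2}] / D(n).
Since the indicial polynomial factors as (r - r_1)(r - r_2), D(n) = (r_1 + n - r_1)(r_1 + n - r_2) = n(n + 6/5).
Evaluating step by step (a_0 = 1):
  n = 1: D(1) = 1(1 + 6/5) = 11/5; numerator = -2(1) = -2; a_1 = (-2)/(11/5) = -10/11
  n = 2: D(2) = 2(2 + 6/5) = 32/5; numerator = -2(-10/11) + 1(1) = 31/11; a_2 = (31/11)/(32/5) = 155/352
  n = 3: D(3) = 3(3 + 6/5) = 63/5; numerator = -2(155/352) + 1(-10/11) = -315/176; a_3 = (-315/176)/(63/5) = -25/176
  n = 4: D(4) = 4(4 + 6/5) = 104/5; numerator = -2(-25/176) + 1(155/352) = 255/352; a_4 = (255/352)/(104/5) = 1275/36608
  n = 5: D(5) = 5(5 + 6/5) = 31; numerator = -2(1275/36608) + 1(-25/176) = -3875/18304; a_5 = (-3875/18304)/(31) = -125/18304

r = 2; a_0 = 1; a_1 = -10/11; a_2 = 155/352; a_3 = -25/176; a_4 = 1275/36608; a_5 = -125/18304


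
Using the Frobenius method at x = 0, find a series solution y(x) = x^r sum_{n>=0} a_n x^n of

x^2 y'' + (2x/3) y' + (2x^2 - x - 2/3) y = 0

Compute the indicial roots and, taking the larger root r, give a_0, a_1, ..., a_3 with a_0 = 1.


Write in Frobenius form y'' + (p(x)/x) y' + (q(x)/x^2) y = 0:
  p(x) = 2/3,  q(x) = 2x^2 - x - 2/3.
Indicial equation: r(r-1) + (2/3) r + (-2/3) = 0 -> roots r_1 = 1, r_2 = -2/3.
Take r = r_1 = 1. Let y(x) = x^r sum_{n>=0} a_n x^n with a_0 = 1.
Substitute y = x^r sum a_n x^n and match x^{r+n}. The recurrence is
  D(n) a_n - 1 a_{n-1} + 2 a_{n-2} = 0,  where D(n) = (r+n)(r+n-1) + (2/3)(r+n) + (-2/3).
  a_n = [1 a_{n-1} - 2 a_{n-2}] / D(n).
Since the indicial polynomial factors as (r - r_1)(r - r_2), D(n) = (r_1 + n - r_1)(r_1 + n - r_2) = n(n + 5/3).
Evaluating step by step (a_0 = 1):
  n = 1: D(1) = 1(1 + 5/3) = 8/3; numerator = 1(1) = 1; a_1 = (1)/(8/3) = 3/8
  n = 2: D(2) = 2(2 + 5/3) = 22/3; numerator = 1(3/8) - 2(1) = -13/8; a_2 = (-13/8)/(22/3) = -39/176
  n = 3: D(3) = 3(3 + 5/3) = 14; numerator = 1(-39/176) - 2(3/8) = -171/176; a_3 = (-171/176)/(14) = -171/2464

r = 1; a_0 = 1; a_1 = 3/8; a_2 = -39/176; a_3 = -171/2464


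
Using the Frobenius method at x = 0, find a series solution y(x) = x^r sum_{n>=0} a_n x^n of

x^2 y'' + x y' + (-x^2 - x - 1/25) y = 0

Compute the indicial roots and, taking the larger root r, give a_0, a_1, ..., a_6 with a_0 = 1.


Write in Frobenius form y'' + (p(x)/x) y' + (q(x)/x^2) y = 0:
  p(x) = 1,  q(x) = -x^2 - x - 1/25.
Indicial equation: r(r-1) + (1) r + (-1/25) = 0 -> roots r_1 = 1/5, r_2 = -1/5.
Take r = r_1 = 1/5. Let y(x) = x^r sum_{n>=0} a_n x^n with a_0 = 1.
Substitute y = x^r sum a_n x^n and match x^{r+n}. The recurrence is
  D(n) a_n - 1 a_{n-1} - 1 a_{n-2} = 0,  where D(n) = (r+n)(r+n-1) + (1)(r+n) + (-1/25).
  a_n = [1 a_{n-1} + 1 a_{n-2}] / D(n).
Since the indicial polynomial factors as (r - r_1)(r - r_2), D(n) = (r_1 + n - r_1)(r_1 + n - r_2) = n(n + 2/5).
Evaluating step by step (a_0 = 1):
  n = 1: D(1) = 1(1 + 2/5) = 7/5; numerator = 1(1) = 1; a_1 = (1)/(7/5) = 5/7
  n = 2: D(2) = 2(2 + 2/5) = 24/5; numerator = 1(5/7) + 1(1) = 12/7; a_2 = (12/7)/(24/5) = 5/14
  n = 3: D(3) = 3(3 + 2/5) = 51/5; numerator = 1(5/14) + 1(5/7) = 15/14; a_3 = (15/14)/(51/5) = 25/238
  n = 4: D(4) = 4(4 + 2/5) = 88/5; numerator = 1(25/238) + 1(5/14) = 55/119; a_4 = (55/119)/(88/5) = 25/952
  n = 5: D(5) = 5(5 + 2/5) = 27; numerator = 1(25/952) + 1(25/238) = 125/952; a_5 = (125/952)/(27) = 125/25704
  n = 6: D(6) = 6(6 + 2/5) = 192/5; numerator = 1(125/25704) + 1(25/952) = 100/3213; a_6 = (100/3213)/(192/5) = 125/154224

r = 1/5; a_0 = 1; a_1 = 5/7; a_2 = 5/14; a_3 = 25/238; a_4 = 25/952; a_5 = 125/25704; a_6 = 125/154224


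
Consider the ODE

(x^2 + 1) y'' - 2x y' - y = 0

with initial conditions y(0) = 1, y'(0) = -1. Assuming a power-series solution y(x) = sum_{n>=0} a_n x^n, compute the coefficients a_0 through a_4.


Ansatz: y(x) = sum_{n>=0} a_n x^n, so y'(x) = sum_{n>=1} n a_n x^(n-1) and y''(x) = sum_{n>=2} n(n-1) a_n x^(n-2).
Substitute into P(x) y'' + Q(x) y' + R(x) y = 0 with P(x) = x^2 + 1, Q(x) = -2x, R(x) = -1, and match powers of x.
Initial conditions: a_0 = 1, a_1 = -1.
Setting the coefficient of each power of x to zero and solving order by order (substituting the coefficients already found):
  x^0: 2 a_2 - a_0 = 0  ->  2 a_2 = a_0 = 1  ->  a_2 = 1/2
  x^1: 6 a_3 - 3 a_1 = 0  ->  6 a_3 = 3 a_1 = -3  ->  a_3 = -1/2
  x^2: 12 a_4 - 3 a_2 = 0  ->  12 a_4 = 3 a_2 = 3/2  ->  a_4 = 1/8
Truncated series: y(x) = 1 - x + (1/2) x^2 - (1/2) x^3 + (1/8) x^4 + O(x^5).

a_0 = 1; a_1 = -1; a_2 = 1/2; a_3 = -1/2; a_4 = 1/8


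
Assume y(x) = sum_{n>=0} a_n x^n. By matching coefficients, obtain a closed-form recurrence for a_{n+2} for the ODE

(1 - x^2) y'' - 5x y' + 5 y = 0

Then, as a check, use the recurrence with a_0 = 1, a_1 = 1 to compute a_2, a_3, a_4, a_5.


Substitute y = sum_n a_n x^n.
(1 - 1 x^2) y'' contributes (n+2)(n+1) a_{n+2} - n(n-1) a_n at x^n.
-5 x y'(x) contributes -5 n a_n at x^n.
5 y(x) contributes 5 a_n at x^n.
Matching x^n: (n+2)(n+1) a_{n+2} + (-n(n-1) - 5 n + 5) a_n = 0.
Thus a_{n+2} = (n(n-1) + 5 n - 5) / ((n+1)(n+2)) * a_n.

Check with a_0 = 1, a_1 = 1 (apply the recurrence for n = 0, 1, 2, 3): a_0 = 1, a_1 = 1, a_2 = -5/2, a_3 = 0, a_4 = -35/24, a_5 = 0.

a_(n+2) = (n(n-1) + 5 n - 5) / ((n+1)(n+2)) * a_n; check: a_0 = 1, a_1 = 1, a_2 = -5/2, a_3 = 0, a_4 = -35/24, a_5 = 0


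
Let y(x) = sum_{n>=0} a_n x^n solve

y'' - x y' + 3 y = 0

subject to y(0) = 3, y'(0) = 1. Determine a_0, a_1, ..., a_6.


Ansatz: y(x) = sum_{n>=0} a_n x^n, so y'(x) = sum_{n>=1} n a_n x^(n-1) and y''(x) = sum_{n>=2} n(n-1) a_n x^(n-2).
Substitute into P(x) y'' + Q(x) y' + R(x) y = 0 with P(x) = 1, Q(x) = -x, R(x) = 3, and match powers of x.
Initial conditions: a_0 = 3, a_1 = 1.
Setting the coefficient of each power of x to zero and solving order by order (substituting the coefficients already found):
  x^0: 2 a_2 + 3 a_0 = 0  ->  2 a_2 = -3 a_0 = -9  ->  a_2 = -9/2
  x^1: 6 a_3 + 2 a_1 = 0  ->  6 a_3 = -2 a_1 = -2  ->  a_3 = -1/3
  x^2: 12 a_4 + a_2 = 0  ->  12 a_4 = -a_2 = 9/2  ->  a_4 = 3/8
  x^3: 20 a_5 = 0  ->  a_5 = 0
  x^4: 30 a_6 - a_4 = 0  ->  30 a_6 = a_4 = 3/8  ->  a_6 = 1/80
Truncated series: y(x) = 3 + x - (9/2) x^2 - (1/3) x^3 + (3/8) x^4 + (1/80) x^6 + O(x^7).

a_0 = 3; a_1 = 1; a_2 = -9/2; a_3 = -1/3; a_4 = 3/8; a_5 = 0; a_6 = 1/80


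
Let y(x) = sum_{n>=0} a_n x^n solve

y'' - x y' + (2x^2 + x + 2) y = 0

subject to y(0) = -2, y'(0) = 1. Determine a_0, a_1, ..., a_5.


Ansatz: y(x) = sum_{n>=0} a_n x^n, so y'(x) = sum_{n>=1} n a_n x^(n-1) and y''(x) = sum_{n>=2} n(n-1) a_n x^(n-2).
Substitute into P(x) y'' + Q(x) y' + R(x) y = 0 with P(x) = 1, Q(x) = -x, R(x) = 2x^2 + x + 2, and match powers of x.
Initial conditions: a_0 = -2, a_1 = 1.
Setting the coefficient of each power of x to zero and solving order by order (substituting the coefficients already found):
  x^0: 2 a_2 + 2 a_0 = 0  ->  2 a_2 = -2 a_0 = 4  ->  a_2 = 2
  x^1: 6 a_3 + a_1 + a_0 = 0  ->  6 a_3 = -a_1 - a_0 = 1  ->  a_3 = 1/6
  x^2: 12 a_4 + a_1 + 2 a_0 = 0  ->  12 a_4 = -a_1 - 2 a_0 = 3  ->  a_4 = 1/4
  x^3: 20 a_5 - a_3 + a_2 + 2 a_1 = 0  ->  20 a_5 = a_3 - a_2 - 2 a_1 = -23/6  ->  a_5 = -23/120
Truncated series: y(x) = -2 + x + 2 x^2 + (1/6) x^3 + (1/4) x^4 - (23/120) x^5 + O(x^6).

a_0 = -2; a_1 = 1; a_2 = 2; a_3 = 1/6; a_4 = 1/4; a_5 = -23/120


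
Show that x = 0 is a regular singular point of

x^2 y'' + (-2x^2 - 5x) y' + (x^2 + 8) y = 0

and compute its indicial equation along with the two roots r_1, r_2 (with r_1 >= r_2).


Divide by x^2 to reach normal form y'' + P_1(x) y' + P_2(x) y = 0 with P_1(x) = -2 - 5/x and P_2(x) = 1 + 8/x^2.
x = 0 is a singular point because the y'-coefficient -2 - 5/x has a pole at x = 0 and the y-coefficient 1 + 8/x^2 has a pole at x = 0.
It is a regular singular point because x P_1(x) = p(x) = -2x - 5 and x^2 P_2(x) = q(x) = x^2 + 8 are polynomials, hence analytic at x = 0.
p(0) = -5,  q(0) = 8.
Indicial equation: r(r-1) + p(0) r + q(0) = 0, i.e. r^2 + (p(0) - 1) r + q(0) = 0, i.e. r^2 - 6 r + 8 = 0.
Discriminant: (-6)^2 - 4(8) = 4, so r = (6 ± 2)/2.
Solving: r_1 = 4, r_2 = 2.

indicial: r^2 - 6 r + 8 = 0; roots r_1 = 4, r_2 = 2


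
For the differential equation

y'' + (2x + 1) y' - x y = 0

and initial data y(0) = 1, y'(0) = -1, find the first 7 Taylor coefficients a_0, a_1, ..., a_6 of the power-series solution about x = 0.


Ansatz: y(x) = sum_{n>=0} a_n x^n, so y'(x) = sum_{n>=1} n a_n x^(n-1) and y''(x) = sum_{n>=2} n(n-1) a_n x^(n-2).
Substitute into P(x) y'' + Q(x) y' + R(x) y = 0 with P(x) = 1, Q(x) = 2x + 1, R(x) = -x, and match powers of x.
Initial conditions: a_0 = 1, a_1 = -1.
Setting the coefficient of each power of x to zero and solving order by order (substituting the coefficients already found):
  x^0: 2 a_2 + a_1 = 0  ->  2 a_2 = -a_1 = 1  ->  a_2 = 1/2
  x^1: 6 a_3 + 2 a_2 + 2 a_1 - a_0 = 0  ->  6 a_3 = -2 a_2 - 2 a_1 + a_0 = 2  ->  a_3 = 1/3
  x^2: 12 a_4 + 3 a_3 + 4 a_2 - a_1 = 0  ->  12 a_4 = -3 a_3 - 4 a_2 + a_1 = -4  ->  a_4 = -1/3
  x^3: 20 a_5 + 4 a_4 + 6 a_3 - a_2 = 0  ->  20 a_5 = -4 a_4 - 6 a_3 + a_2 = -1/6  ->  a_5 = -1/120
  x^4: 30 a_6 + 5 a_5 + 8 a_4 - a_3 = 0  ->  30 a_6 = -5 a_5 - 8 a_4 + a_3 = 73/24  ->  a_6 = 73/720
Truncated series: y(x) = 1 - x + (1/2) x^2 + (1/3) x^3 - (1/3) x^4 - (1/120) x^5 + (73/720) x^6 + O(x^7).

a_0 = 1; a_1 = -1; a_2 = 1/2; a_3 = 1/3; a_4 = -1/3; a_5 = -1/120; a_6 = 73/720


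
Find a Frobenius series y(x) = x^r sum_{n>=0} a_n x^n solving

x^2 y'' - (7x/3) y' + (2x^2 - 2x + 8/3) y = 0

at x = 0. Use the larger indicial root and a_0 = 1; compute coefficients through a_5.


Write in Frobenius form y'' + (p(x)/x) y' + (q(x)/x^2) y = 0:
  p(x) = -7/3,  q(x) = 2x^2 - 2x + 8/3.
Indicial equation: r(r-1) + (-7/3) r + (8/3) = 0 -> roots r_1 = 2, r_2 = 4/3.
Take r = r_1 = 2. Let y(x) = x^r sum_{n>=0} a_n x^n with a_0 = 1.
Substitute y = x^r sum a_n x^n and match x^{r+n}. The recurrence is
  D(n) a_n - 2 a_{n-1} + 2 a_{n-2} = 0,  where D(n) = (r+n)(r+n-1) + (-7/3)(r+n) + (8/3).
  a_n = [2 a_{n-1} - 2 a_{n-2}] / D(n).
Since the indicial polynomial factors as (r - r_1)(r - r_2), D(n) = (r_1 + n - r_1)(r_1 + n - r_2) = n(n + 2/3).
Evaluating step by step (a_0 = 1):
  n = 1: D(1) = 1(1 + 2/3) = 5/3; numerator = 2(1) = 2; a_1 = (2)/(5/3) = 6/5
  n = 2: D(2) = 2(2 + 2/3) = 16/3; numerator = 2(6/5) - 2(1) = 2/5; a_2 = (2/5)/(16/3) = 3/40
  n = 3: D(3) = 3(3 + 2/3) = 11; numerator = 2(3/40) - 2(6/5) = -9/4; a_3 = (-9/4)/(11) = -9/44
  n = 4: D(4) = 4(4 + 2/3) = 56/3; numerator = 2(-9/44) - 2(3/40) = -123/220; a_4 = (-123/220)/(56/3) = -369/12320
  n = 5: D(5) = 5(5 + 2/3) = 85/3; numerator = 2(-369/12320) - 2(-9/44) = 2151/6160; a_5 = (2151/6160)/(85/3) = 6453/523600

r = 2; a_0 = 1; a_1 = 6/5; a_2 = 3/40; a_3 = -9/44; a_4 = -369/12320; a_5 = 6453/523600


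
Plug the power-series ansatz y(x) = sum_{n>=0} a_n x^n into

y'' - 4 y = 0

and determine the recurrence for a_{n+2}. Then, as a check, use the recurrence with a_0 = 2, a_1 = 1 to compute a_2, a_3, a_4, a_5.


Substitute y = sum_n a_n x^n into y'' + (const) y = 0.
y''(x) = sum_{n>=0} (n+2)(n+1) a_{n+2} x^n.
The ODE becomes sum_n [(n+2)(n+1) a_{n+2} - 4 a_n] x^n = 0.
Setting each coefficient to zero gives the recurrence:
  (n+2)(n+1) a_{n+2} - 4 a_n = 0,
  a_{n+2} = 4 / ((n+1)(n+2)) a_n.

Check with a_0 = 2, a_1 = 1 (apply the recurrence for n = 0, 1, 2, 3): a_0 = 2, a_1 = 1, a_2 = 4, a_3 = 2/3, a_4 = 4/3, a_5 = 2/15.

a_{n+2} = 4/((n+1)(n+2)) * a_n; check: a_0 = 2, a_1 = 1, a_2 = 4, a_3 = 2/3, a_4 = 4/3, a_5 = 2/15


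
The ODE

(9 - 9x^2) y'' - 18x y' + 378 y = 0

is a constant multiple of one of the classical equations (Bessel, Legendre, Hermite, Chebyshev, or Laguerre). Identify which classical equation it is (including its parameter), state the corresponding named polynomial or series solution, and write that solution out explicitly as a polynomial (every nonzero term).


All three coefficients share the factor 9; dividing through by 9 gives  (1 - x^2) y'' - 2x y' + 42 y = 0.
This matches the Legendre equation (1 - x^2) y'' - 2x y' + n(n+1) y = 0 (note the -2x y' term) with n(n+1) = 42, so n = 6; the polynomial solution is P_6(x).
With y = sum_k a_k x^k, matching x^k gives (k+2)(k+1) a_{k+2} = [k(k+1) - n(n+1)] a_k = (k - 6)(k + 7) a_k. The right side vanishes at k = 6, so the series with the parity of 6 terminates at degree 6.
Standard normalization (P_n(1) = 1): leading coefficient (2n)!/(2^n (n!)^2) = 479001600/(64*518400) = 231/16, so a_6 = 231/16. Work downward with a_k = (k+1)(k+2) a_{k+2} / ((k - 6)(k + 7)):
  a_4 = (5)(6)(231/16) / ((4 - 6)(4 + 7)) = (3465/8)/(-22) = -315/16
  a_2 = (3)(4)(-315/16) / ((2 - 6)(2 + 7)) = (-945/4)/(-36) = 105/16
  a_0 = (1)(2)(105/16) / ((0 - 6)(0 + 7)) = (105/8)/(-42) = -5/16
Hence P_6(x) = 231 x^6/16 - 315 x^4/16 + 105 x^2/16 - 5/16.

P_6(x); series = 231 x^6/16 - 315 x^4/16 + 105 x^2/16 - 5/16


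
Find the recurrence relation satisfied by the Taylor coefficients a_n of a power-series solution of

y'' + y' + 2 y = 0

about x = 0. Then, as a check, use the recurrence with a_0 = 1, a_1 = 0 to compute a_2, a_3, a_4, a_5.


Substitute y = sum_n a_n x^n.
y''(x) has coefficient (n+2)(n+1) a_{n+2} at x^n;
y'(x) has coefficient (n+1) a_{n+1} at x^n;
2 y(x) has coefficient 2 a_n at x^n.
Matching x^n: (n+2)(n+1) a_{n+2} + (n+1) a_{n+1} + 2 a_n = 0.
Thus a_{n+2} = [-(n+1) a_{n+1} - 2 a_n] / ((n+1)(n+2)).

Check with a_0 = 1, a_1 = 0 (apply the recurrence for n = 0, 1, 2, 3): a_0 = 1, a_1 = 0, a_2 = -1, a_3 = 1/3, a_4 = 1/12, a_5 = -1/20.

a_(n+2) = [-(n+1) a_(n+1) - 2 a_n] / ((n+1)(n+2)); check: a_0 = 1, a_1 = 0, a_2 = -1, a_3 = 1/3, a_4 = 1/12, a_5 = -1/20


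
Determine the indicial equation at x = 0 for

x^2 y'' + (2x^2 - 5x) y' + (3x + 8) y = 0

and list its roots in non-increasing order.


Divide by x^2 to reach normal form y'' + P_1(x) y' + P_2(x) y = 0 with P_1(x) = 2 - 5/x and P_2(x) = 3/x + 8/x^2.
x = 0 is a singular point because the y'-coefficient 2 - 5/x has a pole at x = 0 and the y-coefficient 3/x + 8/x^2 has a pole at x = 0.
It is a regular singular point because x P_1(x) = p(x) = 2x - 5 and x^2 P_2(x) = q(x) = 3x + 8 are polynomials, hence analytic at x = 0.
p(0) = -5,  q(0) = 8.
Indicial equation: r(r-1) + p(0) r + q(0) = 0, i.e. r^2 + (p(0) - 1) r + q(0) = 0, i.e. r^2 - 6 r + 8 = 0.
Discriminant: (-6)^2 - 4(8) = 4, so r = (6 ± 2)/2.
Solving: r_1 = 4, r_2 = 2.

indicial: r^2 - 6 r + 8 = 0; roots r_1 = 4, r_2 = 2


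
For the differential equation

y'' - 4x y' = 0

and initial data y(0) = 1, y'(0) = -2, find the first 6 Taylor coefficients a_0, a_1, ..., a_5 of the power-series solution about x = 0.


Ansatz: y(x) = sum_{n>=0} a_n x^n, so y'(x) = sum_{n>=1} n a_n x^(n-1) and y''(x) = sum_{n>=2} n(n-1) a_n x^(n-2).
Substitute into P(x) y'' + Q(x) y' + R(x) y = 0 with P(x) = 1, Q(x) = -4x, R(x) = 0, and match powers of x.
Initial conditions: a_0 = 1, a_1 = -2.
Setting the coefficient of each power of x to zero and solving order by order (substituting the coefficients already found):
  x^0: 2 a_2 = 0  ->  a_2 = 0
  x^1: 6 a_3 - 4 a_1 = 0  ->  6 a_3 = 4 a_1 = -8  ->  a_3 = -4/3
  x^2: 12 a_4 - 8 a_2 = 0  ->  12 a_4 = 8 a_2 = 0  ->  a_4 = 0
  x^3: 20 a_5 - 12 a_3 = 0  ->  20 a_5 = 12 a_3 = -16  ->  a_5 = -4/5
Truncated series: y(x) = 1 - 2 x - (4/3) x^3 - (4/5) x^5 + O(x^6).

a_0 = 1; a_1 = -2; a_2 = 0; a_3 = -4/3; a_4 = 0; a_5 = -4/5


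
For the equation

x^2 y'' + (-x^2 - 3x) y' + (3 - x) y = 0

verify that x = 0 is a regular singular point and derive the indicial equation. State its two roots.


Divide by x^2 to reach normal form y'' + P_1(x) y' + P_2(x) y = 0 with P_1(x) = -1 - 3/x and P_2(x) = -1/x + 3/x^2.
x = 0 is a singular point because the y'-coefficient -1 - 3/x has a pole at x = 0 and the y-coefficient -1/x + 3/x^2 has a pole at x = 0.
It is a regular singular point because x P_1(x) = p(x) = -x - 3 and x^2 P_2(x) = q(x) = 3 - x are polynomials, hence analytic at x = 0.
p(0) = -3,  q(0) = 3.
Indicial equation: r(r-1) + p(0) r + q(0) = 0, i.e. r^2 + (p(0) - 1) r + q(0) = 0, i.e. r^2 - 4 r + 3 = 0.
Discriminant: (-4)^2 - 4(3) = 4, so r = (4 ± 2)/2.
Solving: r_1 = 3, r_2 = 1.

indicial: r^2 - 4 r + 3 = 0; roots r_1 = 3, r_2 = 1


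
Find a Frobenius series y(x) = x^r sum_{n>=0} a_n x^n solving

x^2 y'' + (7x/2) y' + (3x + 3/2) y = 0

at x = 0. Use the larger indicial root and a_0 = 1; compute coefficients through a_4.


Write in Frobenius form y'' + (p(x)/x) y' + (q(x)/x^2) y = 0:
  p(x) = 7/2,  q(x) = 3x + 3/2.
Indicial equation: r(r-1) + (7/2) r + (3/2) = 0 -> roots r_1 = -1, r_2 = -3/2.
Take r = r_1 = -1. Let y(x) = x^r sum_{n>=0} a_n x^n with a_0 = 1.
Substitute y = x^r sum a_n x^n and match x^{r+n}. The recurrence is
  D(n) a_n + 3 a_{n-1} = 0,  where D(n) = (r+n)(r+n-1) + (7/2)(r+n) + (3/2).
  a_n = -3 / D(n) * a_{n-1}.
Since the indicial polynomial factors as (r - r_1)(r - r_2), D(n) = (r_1 + n - r_1)(r_1 + n - r_2) = n(n + 1/2).
Evaluating step by step (a_0 = 1):
  n = 1: D(1) = 1(1 + 1/2) = 3/2; numerator = -3(1) = -3; a_1 = (-3)/(3/2) = -2
  n = 2: D(2) = 2(2 + 1/2) = 5; numerator = -3(-2) = 6; a_2 = (6)/(5) = 6/5
  n = 3: D(3) = 3(3 + 1/2) = 21/2; numerator = -3(6/5) = -18/5; a_3 = (-18/5)/(21/2) = -12/35
  n = 4: D(4) = 4(4 + 1/2) = 18; numerator = -3(-12/35) = 36/35; a_4 = (36/35)/(18) = 2/35

r = -1; a_0 = 1; a_1 = -2; a_2 = 6/5; a_3 = -12/35; a_4 = 2/35


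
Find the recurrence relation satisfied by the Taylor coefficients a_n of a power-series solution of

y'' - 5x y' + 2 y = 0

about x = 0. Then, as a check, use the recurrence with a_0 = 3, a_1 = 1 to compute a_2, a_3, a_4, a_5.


Substitute y = sum_n a_n x^n.
y''(x) has coefficient (n+2)(n+1) a_{n+2} at x^n;
-5 x y'(x) has coefficient -5 n a_n at x^n (shift);
2 y(x) has coefficient 2 a_n at x^n.
Matching x^n: (n+2)(n+1) a_{n+2} + (-5n + 2) a_n = 0.
Thus a_{n+2} = (5n - 2) / ((n+1)(n+2)) * a_n.

Check with a_0 = 3, a_1 = 1 (apply the recurrence for n = 0, 1, 2, 3): a_0 = 3, a_1 = 1, a_2 = -3, a_3 = 1/2, a_4 = -2, a_5 = 13/40.

a_(n+2) = (5n - 2) / ((n+1)(n+2)) * a_n; check: a_0 = 3, a_1 = 1, a_2 = -3, a_3 = 1/2, a_4 = -2, a_5 = 13/40


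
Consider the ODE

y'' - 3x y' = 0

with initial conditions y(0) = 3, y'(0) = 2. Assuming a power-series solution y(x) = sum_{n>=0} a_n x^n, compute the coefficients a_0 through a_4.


Ansatz: y(x) = sum_{n>=0} a_n x^n, so y'(x) = sum_{n>=1} n a_n x^(n-1) and y''(x) = sum_{n>=2} n(n-1) a_n x^(n-2).
Substitute into P(x) y'' + Q(x) y' + R(x) y = 0 with P(x) = 1, Q(x) = -3x, R(x) = 0, and match powers of x.
Initial conditions: a_0 = 3, a_1 = 2.
Setting the coefficient of each power of x to zero and solving order by order (substituting the coefficients already found):
  x^0: 2 a_2 = 0  ->  a_2 = 0
  x^1: 6 a_3 - 3 a_1 = 0  ->  6 a_3 = 3 a_1 = 6  ->  a_3 = 1
  x^2: 12 a_4 - 6 a_2 = 0  ->  12 a_4 = 6 a_2 = 0  ->  a_4 = 0
Truncated series: y(x) = 3 + 2 x + x^3 + O(x^5).

a_0 = 3; a_1 = 2; a_2 = 0; a_3 = 1; a_4 = 0


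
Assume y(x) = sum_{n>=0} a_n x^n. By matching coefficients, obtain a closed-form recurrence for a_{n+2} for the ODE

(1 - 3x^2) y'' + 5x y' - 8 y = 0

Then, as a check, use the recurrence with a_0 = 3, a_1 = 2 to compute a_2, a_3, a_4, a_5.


Substitute y = sum_n a_n x^n.
(1 - 3 x^2) y'' contributes (n+2)(n+1) a_{n+2} - 3 n(n-1) a_n at x^n.
5 x y'(x) contributes 5 n a_n at x^n.
-8 y(x) contributes -8 a_n at x^n.
Matching x^n: (n+2)(n+1) a_{n+2} + (-3 n(n-1) + 5 n - 8) a_n = 0.
Thus a_{n+2} = (3 n(n-1) - 5 n + 8) / ((n+1)(n+2)) * a_n.

Check with a_0 = 3, a_1 = 2 (apply the recurrence for n = 0, 1, 2, 3): a_0 = 3, a_1 = 2, a_2 = 12, a_3 = 1, a_4 = 4, a_5 = 11/20.

a_(n+2) = (3 n(n-1) - 5 n + 8) / ((n+1)(n+2)) * a_n; check: a_0 = 3, a_1 = 2, a_2 = 12, a_3 = 1, a_4 = 4, a_5 = 11/20


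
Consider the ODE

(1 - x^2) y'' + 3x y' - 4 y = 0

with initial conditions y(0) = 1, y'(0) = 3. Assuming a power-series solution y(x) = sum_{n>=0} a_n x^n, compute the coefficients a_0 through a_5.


Ansatz: y(x) = sum_{n>=0} a_n x^n, so y'(x) = sum_{n>=1} n a_n x^(n-1) and y''(x) = sum_{n>=2} n(n-1) a_n x^(n-2).
Substitute into P(x) y'' + Q(x) y' + R(x) y = 0 with P(x) = 1 - x^2, Q(x) = 3x, R(x) = -4, and match powers of x.
Initial conditions: a_0 = 1, a_1 = 3.
Setting the coefficient of each power of x to zero and solving order by order (substituting the coefficients already found):
  x^0: 2 a_2 - 4 a_0 = 0  ->  2 a_2 = 4 a_0 = 4  ->  a_2 = 2
  x^1: 6 a_3 - a_1 = 0  ->  6 a_3 = a_1 = 3  ->  a_3 = 1/2
  x^2: 12 a_4 = 0  ->  a_4 = 0
  x^3: 20 a_5 - a_3 = 0  ->  20 a_5 = a_3 = 1/2  ->  a_5 = 1/40
Truncated series: y(x) = 1 + 3 x + 2 x^2 + (1/2) x^3 + (1/40) x^5 + O(x^6).

a_0 = 1; a_1 = 3; a_2 = 2; a_3 = 1/2; a_4 = 0; a_5 = 1/40


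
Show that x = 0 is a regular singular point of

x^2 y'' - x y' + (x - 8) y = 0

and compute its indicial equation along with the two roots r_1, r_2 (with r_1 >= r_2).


Divide by x^2 to reach normal form y'' + P_1(x) y' + P_2(x) y = 0 with P_1(x) = -1/x and P_2(x) = 1/x - 8/x^2.
x = 0 is a singular point because the y'-coefficient -1/x has a pole at x = 0 and the y-coefficient 1/x - 8/x^2 has a pole at x = 0.
It is a regular singular point because x P_1(x) = p(x) = -1 and x^2 P_2(x) = q(x) = x - 8 are polynomials, hence analytic at x = 0.
p(0) = -1,  q(0) = -8.
Indicial equation: r(r-1) + p(0) r + q(0) = 0, i.e. r^2 + (p(0) - 1) r + q(0) = 0, i.e. r^2 - 2 r - 8 = 0.
Discriminant: (-2)^2 - 4(-8) = 36, so r = (2 ± 6)/2.
Solving: r_1 = 4, r_2 = -2.

indicial: r^2 - 2 r - 8 = 0; roots r_1 = 4, r_2 = -2


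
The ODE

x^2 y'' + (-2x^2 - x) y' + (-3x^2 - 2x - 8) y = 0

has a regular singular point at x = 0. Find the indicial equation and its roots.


Divide by x^2 to reach normal form y'' + P_1(x) y' + P_2(x) y = 0 with P_1(x) = -2 - 1/x and P_2(x) = -3 - 2/x - 8/x^2.
x = 0 is a singular point because the y'-coefficient -2 - 1/x has a pole at x = 0 and the y-coefficient -3 - 2/x - 8/x^2 has a pole at x = 0.
It is a regular singular point because x P_1(x) = p(x) = -2x - 1 and x^2 P_2(x) = q(x) = -3x^2 - 2x - 8 are polynomials, hence analytic at x = 0.
p(0) = -1,  q(0) = -8.
Indicial equation: r(r-1) + p(0) r + q(0) = 0, i.e. r^2 + (p(0) - 1) r + q(0) = 0, i.e. r^2 - 2 r - 8 = 0.
Discriminant: (-2)^2 - 4(-8) = 36, so r = (2 ± 6)/2.
Solving: r_1 = 4, r_2 = -2.

indicial: r^2 - 2 r - 8 = 0; roots r_1 = 4, r_2 = -2


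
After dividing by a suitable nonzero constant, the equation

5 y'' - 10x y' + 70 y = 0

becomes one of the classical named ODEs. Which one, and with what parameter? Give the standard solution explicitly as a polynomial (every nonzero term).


All three coefficients share the factor 5; dividing through by 5 gives  y'' - 2x y' + 14 y = 0.
This matches the Hermite equation y'' - 2x y' + 2n y = 0 with 2n = 14, so n = 7; the polynomial solution is H_7(x).
With y = sum_k a_k x^k, matching x^k gives (k+2)(k+1) a_{k+2} = 2(k - n) a_k = 2(k - 7) a_k. The right side vanishes at k = 7, so the series with the parity of 7 terminates at degree 7.
Standard normalization: leading coefficient of H_n is 2^n, so a_7 = 2^7 = 128. Work downward with a_k = (k+1)(k+2) a_{k+2} / (2(k - n)):
  a_5 = (6)(7)(128) / (2(5 - 7)) = 5376/(-4) = -1344
  a_3 = (4)(5)(-1344) / (2(3 - 7)) = -26880/(-8) = 3360
  a_1 = (2)(3)(3360) / (2(1 - 7)) = 20160/(-12) = -1680
Hence H_7(x) = 128 x^7 - 1344 x^5 + 3360 x^3 - 1680 x.

H_7(x); series = 128 x^7 - 1344 x^5 + 3360 x^3 - 1680 x


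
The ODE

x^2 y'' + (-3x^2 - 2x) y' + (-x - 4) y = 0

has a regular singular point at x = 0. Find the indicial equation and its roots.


Divide by x^2 to reach normal form y'' + P_1(x) y' + P_2(x) y = 0 with P_1(x) = -3 - 2/x and P_2(x) = -1/x - 4/x^2.
x = 0 is a singular point because the y'-coefficient -3 - 2/x has a pole at x = 0 and the y-coefficient -1/x - 4/x^2 has a pole at x = 0.
It is a regular singular point because x P_1(x) = p(x) = -3x - 2 and x^2 P_2(x) = q(x) = -x - 4 are polynomials, hence analytic at x = 0.
p(0) = -2,  q(0) = -4.
Indicial equation: r(r-1) + p(0) r + q(0) = 0, i.e. r^2 + (p(0) - 1) r + q(0) = 0, i.e. r^2 - 3 r - 4 = 0.
Discriminant: (-3)^2 - 4(-4) = 25, so r = (3 ± 5)/2.
Solving: r_1 = 4, r_2 = -1.

indicial: r^2 - 3 r - 4 = 0; roots r_1 = 4, r_2 = -1


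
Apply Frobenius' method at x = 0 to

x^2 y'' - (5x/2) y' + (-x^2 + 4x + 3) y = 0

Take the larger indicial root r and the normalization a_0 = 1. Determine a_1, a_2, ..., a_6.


Write in Frobenius form y'' + (p(x)/x) y' + (q(x)/x^2) y = 0:
  p(x) = -5/2,  q(x) = -x^2 + 4x + 3.
Indicial equation: r(r-1) + (-5/2) r + (3) = 0 -> roots r_1 = 2, r_2 = 3/2.
Take r = r_1 = 2. Let y(x) = x^r sum_{n>=0} a_n x^n with a_0 = 1.
Substitute y = x^r sum a_n x^n and match x^{r+n}. The recurrence is
  D(n) a_n + 4 a_{n-1} - 1 a_{n-2} = 0,  where D(n) = (r+n)(r+n-1) + (-5/2)(r+n) + (3).
  a_n = [-4 a_{n-1} + 1 a_{n-2}] / D(n).
Since the indicial polynomial factors as (r - r_1)(r - r_2), D(n) = (r_1 + n - r_1)(r_1 + n - r_2) = n(n + 1/2).
Evaluating step by step (a_0 = 1):
  n = 1: D(1) = 1(1 + 1/2) = 3/2; numerator = -4(1) = -4; a_1 = (-4)/(3/2) = -8/3
  n = 2: D(2) = 2(2 + 1/2) = 5; numerator = -4(-8/3) + 1(1) = 35/3; a_2 = (35/3)/(5) = 7/3
  n = 3: D(3) = 3(3 + 1/2) = 21/2; numerator = -4(7/3) + 1(-8/3) = -12; a_3 = (-12)/(21/2) = -8/7
  n = 4: D(4) = 4(4 + 1/2) = 18; numerator = -4(-8/7) + 1(7/3) = 145/21; a_4 = (145/21)/(18) = 145/378
  n = 5: D(5) = 5(5 + 1/2) = 55/2; numerator = -4(145/378) + 1(-8/7) = -506/189; a_5 = (-506/189)/(55/2) = -92/945
  n = 6: D(6) = 6(6 + 1/2) = 39; numerator = -4(-92/945) + 1(145/378) = 487/630; a_6 = (487/630)/(39) = 487/24570

r = 2; a_0 = 1; a_1 = -8/3; a_2 = 7/3; a_3 = -8/7; a_4 = 145/378; a_5 = -92/945; a_6 = 487/24570


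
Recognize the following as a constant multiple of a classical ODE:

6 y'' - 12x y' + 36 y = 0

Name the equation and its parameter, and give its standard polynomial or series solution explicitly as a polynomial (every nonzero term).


All three coefficients share the factor 6; dividing through by 6 gives  y'' - 2x y' + 6 y = 0.
This matches the Hermite equation y'' - 2x y' + 2n y = 0 with 2n = 6, so n = 3; the polynomial solution is H_3(x).
With y = sum_k a_k x^k, matching x^k gives (k+2)(k+1) a_{k+2} = 2(k - n) a_k = 2(k - 3) a_k. The right side vanishes at k = 3, so the series with the parity of 3 terminates at degree 3.
Standard normalization: leading coefficient of H_n is 2^n, so a_3 = 2^3 = 8. Work downward with a_k = (k+1)(k+2) a_{k+2} / (2(k - n)):
  a_1 = (2)(3)(8) / (2(1 - 3)) = 48/(-4) = -12
Hence H_3(x) = 8 x^3 - 12 x.

H_3(x); series = 8 x^3 - 12 x


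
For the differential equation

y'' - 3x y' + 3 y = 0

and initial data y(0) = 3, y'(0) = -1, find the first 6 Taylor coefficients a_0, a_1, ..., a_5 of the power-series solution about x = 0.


Ansatz: y(x) = sum_{n>=0} a_n x^n, so y'(x) = sum_{n>=1} n a_n x^(n-1) and y''(x) = sum_{n>=2} n(n-1) a_n x^(n-2).
Substitute into P(x) y'' + Q(x) y' + R(x) y = 0 with P(x) = 1, Q(x) = -3x, R(x) = 3, and match powers of x.
Initial conditions: a_0 = 3, a_1 = -1.
Setting the coefficient of each power of x to zero and solving order by order (substituting the coefficients already found):
  x^0: 2 a_2 + 3 a_0 = 0  ->  2 a_2 = -3 a_0 = -9  ->  a_2 = -9/2
  x^1: 6 a_3 = 0  ->  a_3 = 0
  x^2: 12 a_4 - 3 a_2 = 0  ->  12 a_4 = 3 a_2 = -27/2  ->  a_4 = -9/8
  x^3: 20 a_5 - 6 a_3 = 0  ->  20 a_5 = 6 a_3 = 0  ->  a_5 = 0
Truncated series: y(x) = 3 - x - (9/2) x^2 - (9/8) x^4 + O(x^6).

a_0 = 3; a_1 = -1; a_2 = -9/2; a_3 = 0; a_4 = -9/8; a_5 = 0


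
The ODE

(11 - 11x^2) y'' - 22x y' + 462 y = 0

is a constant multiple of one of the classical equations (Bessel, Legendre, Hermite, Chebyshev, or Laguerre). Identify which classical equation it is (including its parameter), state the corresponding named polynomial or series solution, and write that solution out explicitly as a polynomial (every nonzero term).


All three coefficients share the factor 11; dividing through by 11 gives  (1 - x^2) y'' - 2x y' + 42 y = 0.
This matches the Legendre equation (1 - x^2) y'' - 2x y' + n(n+1) y = 0 (note the -2x y' term) with n(n+1) = 42, so n = 6; the polynomial solution is P_6(x).
With y = sum_k a_k x^k, matching x^k gives (k+2)(k+1) a_{k+2} = [k(k+1) - n(n+1)] a_k = (k - 6)(k + 7) a_k. The right side vanishes at k = 6, so the series with the parity of 6 terminates at degree 6.
Standard normalization (P_n(1) = 1): leading coefficient (2n)!/(2^n (n!)^2) = 479001600/(64*518400) = 231/16, so a_6 = 231/16. Work downward with a_k = (k+1)(k+2) a_{k+2} / ((k - 6)(k + 7)):
  a_4 = (5)(6)(231/16) / ((4 - 6)(4 + 7)) = (3465/8)/(-22) = -315/16
  a_2 = (3)(4)(-315/16) / ((2 - 6)(2 + 7)) = (-945/4)/(-36) = 105/16
  a_0 = (1)(2)(105/16) / ((0 - 6)(0 + 7)) = (105/8)/(-42) = -5/16
Hence P_6(x) = 231 x^6/16 - 315 x^4/16 + 105 x^2/16 - 5/16.

P_6(x); series = 231 x^6/16 - 315 x^4/16 + 105 x^2/16 - 5/16
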